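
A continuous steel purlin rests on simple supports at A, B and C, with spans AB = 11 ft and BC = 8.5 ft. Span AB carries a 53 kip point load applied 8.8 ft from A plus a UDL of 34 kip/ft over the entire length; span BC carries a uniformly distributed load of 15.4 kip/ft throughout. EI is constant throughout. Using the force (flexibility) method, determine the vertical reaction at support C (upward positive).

Insert a hinge at B; M_B is the redundant, and each span becomes simply supported.
Rotations at B on the released spans (each span's end-slope, ×1/EI):
  span AB: point load 53 at a = 8.8: Pab(L + a)/(6LEI) = 307.8/EI
  span AB: UDL 34: wL³/(24EI) = 1886/EI
  span BC: UDL 15.4: wL³/(24EI) = 394.1/EI
  relative rotation θ_0 = (2193 + 394.1)/EI = 2587/EI
A unit hogging moment at B produces rotation L₁/(3EI) + L₂/(3EI) = 6.5/EI.
Compatibility: M_B·(L₁+L₂)/(3EI) = θ_0, giving M_B = 398.1 kip·ft (hogging).
Span BC, ΣM about C: R_B^{BC}·8.5 = 556.3 + 398.1, so R_B^{BC} = 112.3 kip and R_C = 130.9 − 112.3 = 18.62 kip.

R_C = 18.62 kip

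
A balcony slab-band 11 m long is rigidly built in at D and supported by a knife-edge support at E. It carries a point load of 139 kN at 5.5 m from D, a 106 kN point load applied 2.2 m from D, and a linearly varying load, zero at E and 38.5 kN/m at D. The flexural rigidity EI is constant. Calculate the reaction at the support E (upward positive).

R_E = 91.72 kN

Release the roller at E. Primary structure: cantilever fixed at D.
Primary-structure tip deflection at E by superposition:
  point load 139 at a = 5.5: Pa²(3L − a)/(6EI) = 19272/EI
  point load 106 at a = 2.2: Pa²(3L − a)/(6EI) = 2634/EI
  triangular load, peak 38.5 at the fixed end: w₀L⁴/(30EI) = 18789/EI
  δ_0 = 40695/EI
Tip deflection under a unit load at E: L³/(3EI) = 443.7/EI.
Compatibility at E: δ_0 − R_E·δ_{EE} = 0, so R_E = 40695/443.7 = 91.72 kN.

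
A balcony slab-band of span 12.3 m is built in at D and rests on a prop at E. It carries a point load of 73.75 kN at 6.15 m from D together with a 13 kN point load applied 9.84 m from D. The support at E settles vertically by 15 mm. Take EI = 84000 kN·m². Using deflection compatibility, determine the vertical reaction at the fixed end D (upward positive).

R_D = 56.58 kN

Release the roller at E. Primary structure: cantilever fixed at D.
Downward deflection at the released point E due to the loads:
  point load 73.75 at a = 6.15: Pa²(3L − a)/(6EI) = 14296/EI
  point load 13 at a = 9.84: Pa²(3L − a)/(6EI) = 5677/EI
  δ_0 = 19973/EI
Flexibility coefficient — unit upward force at E: δ_{EE} = L³/(3EI) = 620.3/EI.
With EI = 84000 kN·m²: δ_0 = 0.23777 m and δ_{EE} = 0.007384 m/kN.
Compatibility — the beam at E must follow the support down by 0.015 m: δ_0 − R_E·δ_{EE} = 0.015, so R_E = (0.23777 − 0.015)/0.007384 = 30.17 kN.
Vertical equilibrium: R_D = ΣP − R_E = 86.75 − 30.17 = 56.58 kN.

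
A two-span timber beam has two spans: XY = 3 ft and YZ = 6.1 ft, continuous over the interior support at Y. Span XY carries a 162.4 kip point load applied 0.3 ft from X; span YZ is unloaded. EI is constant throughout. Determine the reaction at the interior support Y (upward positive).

Release continuity at Y by inserting a hinge; the redundant is the internal moment M_Y. The primary structure is two simply-supported spans XY and YZ.
Discontinuity in slope at Y on the released structure — sum the simple-span end rotations:
  span XY: point load 162.4 at a = 0.3: Pab(L + a)/(6LEI) = 24.12/EI
  relative rotation θ_0 = (24.12 + 0)/EI = 24.12/EI
A unit hogging moment at Y produces rotation L₁/(3EI) + L₂/(3EI) = 3.033/EI.
Slope continuity at Y: θ_0 = M_Y·3.033/EI, so M_Y = 24.12/3.033 = 7.95 kip·ft (hogging).
Span XY, ΣM about X with M_Y applied at Y: R_Y^{XY}·3 = 48.72 + 7.95, so R_Y^{XY} = 18.89 kip and R_X = 162.4 − 18.89 = 143.5 kip.
Span YZ, ΣM about Z: R_Y^{YZ}·6.1 = 0 + 7.95, so R_Y^{YZ} = 1.303 kip and R_Z = 0 − 1.303 = -1.303 kip.
R_Y = 18.89 + 1.303 = 20.19 kip.

R_Y = 20.19 kip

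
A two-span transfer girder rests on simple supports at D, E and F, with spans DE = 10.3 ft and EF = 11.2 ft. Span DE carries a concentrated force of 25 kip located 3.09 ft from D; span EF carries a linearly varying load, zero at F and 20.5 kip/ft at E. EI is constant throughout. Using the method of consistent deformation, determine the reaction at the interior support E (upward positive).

Take M_E as the redundant. Released structure: two simple spans DE and EF with a hinge at E.
End slopes at the hinge E, treating each span as simply supported:
  span DE: point load 25 at a = 3.09: Pab(L + a)/(6LEI) = 120.7/EI
  span EF: triangular load, peak 20.5: w₀L³/(45EI) = 640/EI
  relative rotation θ_0 = (120.7 + 640)/EI = 760.7/EI
A unit hogging moment at E produces rotation L₁/(3EI) + L₂/(3EI) = 7.167/EI.
Slope continuity at E: θ_0 = M_E·7.167/EI, so M_E = 760.7/7.167 = 106.1 kip·ft (hogging).
Span DE, ΣM about D with M_E applied at E: R_E^{DE}·10.3 = 77.25 + 106.1, so R_E^{DE} = 17.81 kip and R_D = 25 − 17.81 = 7.195 kip.
Span EF, ΣM about F: R_E^{EF}·11.2 = 857.2 + 106.1, so R_E^{EF} = 86.01 kip and R_F = 114.8 − 86.01 = 28.79 kip.
R_E = 17.81 + 86.01 = 103.8 kip.

R_E = 103.8 kip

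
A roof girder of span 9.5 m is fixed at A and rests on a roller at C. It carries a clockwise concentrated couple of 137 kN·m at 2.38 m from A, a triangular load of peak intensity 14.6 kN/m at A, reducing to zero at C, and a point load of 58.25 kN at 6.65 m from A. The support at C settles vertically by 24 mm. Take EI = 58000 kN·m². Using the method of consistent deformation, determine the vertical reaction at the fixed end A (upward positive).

Remove the prop at C; the released (primary) structure is a cantilever built in at A.
Deflection at C on the released cantilever, summing each load's contribution:
  clockwise couple 137 at a = 2.38: M₀a(2L − a)/(2EI) = 2710/EI
  triangular load, peak 14.6 at the fixed end: w₀L⁴/(30EI) = 3964/EI
  point load 58.25 at a = 6.65: Pa²(3L − a)/(6EI) = 9381/EI
  δ_0 = 16054/EI
Flexibility coefficient — unit upward force at C: δ_{CC} = L³/(3EI) = 285.8/EI.
With EI = 58000 kN·m²: δ_0 = 0.2768 m and δ_{CC} = 0.004927 m/kN.
Compatibility — the beam at C must follow the support down by 0.024 m: δ_0 − R_C·δ_{CC} = 0.024, so R_C = (0.2768 − 0.024)/0.004927 = 51.3 kN.
Vertical equilibrium: R_A = ΣP − R_C = 127.6 − 51.3 = 76.3 kN.

R_A = 76.3 kN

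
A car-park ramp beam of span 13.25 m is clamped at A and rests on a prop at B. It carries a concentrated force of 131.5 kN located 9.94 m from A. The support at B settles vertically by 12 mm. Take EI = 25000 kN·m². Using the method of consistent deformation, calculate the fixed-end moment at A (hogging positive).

M_A = 209.2 kN·m

Release the roller at B. Primary structure: cantilever fixed at A.
Deflection at B on the released cantilever, summing each load's contribution:
  point load 131.5 at a = 9.94: Pa²(3L − a)/(6EI) = 64552/EI
Tip deflection under a unit load at B: L³/(3EI) = 775.4/EI.
With EI = 25000 kN·m²: δ_0 = 2.5821 m and δ_{BB} = 0.031016 m/kN.
Compatibility — the beam at B must follow the support down by 0.012 m: δ_0 − R_B·δ_{BB} = 0.012, so R_B = (2.5821 − 0.012)/0.031016 = 82.86 kN.
Moment equilibrium about A: M_A = Σ(load moments about A) − R_B·L = 1307 − 82.86×13.25 = 209.2 kN·m.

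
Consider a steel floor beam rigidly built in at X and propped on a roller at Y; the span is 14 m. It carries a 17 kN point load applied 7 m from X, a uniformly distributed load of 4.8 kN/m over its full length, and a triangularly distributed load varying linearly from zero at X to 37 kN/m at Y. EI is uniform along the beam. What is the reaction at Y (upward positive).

R_Y = 173 kN

Choose R_Y as the redundant. The primary structure is the cantilever fixed at X.
Primary-structure tip deflection at Y by superposition:
  point load 17 at a = 7: Pa²(3L − a)/(6EI) = 4859/EI
  UDL 4.8: wL⁴/(8EI) = 23050/EI
  triangular load, peak 37 at the free end: 11w₀L⁴/(120EI) = 130294/EI
  δ_0 = 158203/EI
Flexibility coefficient — unit upward force at Y: δ_{YY} = L³/(3EI) = 914.7/EI.
Compatibility at Y: δ_0 − R_Y·δ_{YY} = 0, so R_Y = 158203/914.7 = 173 kN.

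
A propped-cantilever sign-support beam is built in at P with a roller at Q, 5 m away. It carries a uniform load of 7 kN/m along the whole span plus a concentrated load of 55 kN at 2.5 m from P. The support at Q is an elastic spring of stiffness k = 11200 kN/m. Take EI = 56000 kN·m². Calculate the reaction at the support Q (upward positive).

R_Q = 27.06 kN

Take the reaction at Q as the redundant and release it; the primary structure is a cantilever fixed at P.
Deflection at Q on the released cantilever, summing each load's contribution:
  UDL 7: wL⁴/(8EI) = 546.9/EI
  point load 55 at a = 2.5: Pa²(3L − a)/(6EI) = 716.1/EI
  δ_0 = 1263/EI
Flexibility coefficient — unit upward force at Q: δ_{QQ} = L³/(3EI) = 41.67/EI.
With EI = 56000 kN·m²: δ_0 = 0.022554 m and δ_{QQ} = 0.000744 m/kN.
Compatibility — the spring shortens by R_Q/k under the reaction it provides: δ_0 − R_Q·δ_{QQ} = R_Q/k. With 1/k = 0.000089 m/kN, R_Q = δ_0 / (δ_{QQ} + 1/k) = 0.022554 / (0.000744 + 0.000089) = 27.06 kN.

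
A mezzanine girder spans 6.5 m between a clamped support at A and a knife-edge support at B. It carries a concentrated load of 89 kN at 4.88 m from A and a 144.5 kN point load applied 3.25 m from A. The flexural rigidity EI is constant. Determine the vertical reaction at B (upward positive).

R_B = 101.6 kN

Remove the prop at B; the released (primary) structure is a cantilever built in at A.
Deflection at B on the released cantilever, summing each load's contribution:
  point load 89 at a = 4.88: Pa²(3L − a)/(6EI) = 5164/EI
  point load 144.5 at a = 3.25: Pa²(3L − a)/(6EI) = 4134/EI
  δ_0 = 9298/EI
Flexibility coefficient — unit upward force at B: δ_{BB} = L³/(3EI) = 91.54/EI.
The prop prevents deflection at B: R_B = δ_0/δ_{BB} = 9298/91.54 = 101.6 kN.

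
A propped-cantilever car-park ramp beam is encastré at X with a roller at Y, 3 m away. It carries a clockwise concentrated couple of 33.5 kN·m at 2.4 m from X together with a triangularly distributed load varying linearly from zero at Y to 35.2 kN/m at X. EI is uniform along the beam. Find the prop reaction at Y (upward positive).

Choose R_Y as the redundant. The primary structure is the cantilever fixed at X.
Free-end deflection of the primary structure under the applied loading (downward +):
  clockwise couple 33.5 at a = 2.4: M₀a(2L − a)/(2EI) = 144.7/EI
  triangular load, peak 35.2 at the fixed end: w₀L⁴/(30EI) = 95.04/EI
  δ_0 = 239.8/EI
Flexibility coefficient — unit upward force at Y: δ_{YY} = L³/(3EI) = 9/EI.
Compatibility at Y: δ_0 − R_Y·δ_{YY} = 0, so R_Y = 239.8/9 = 26.64 kN.

R_Y = 26.64 kN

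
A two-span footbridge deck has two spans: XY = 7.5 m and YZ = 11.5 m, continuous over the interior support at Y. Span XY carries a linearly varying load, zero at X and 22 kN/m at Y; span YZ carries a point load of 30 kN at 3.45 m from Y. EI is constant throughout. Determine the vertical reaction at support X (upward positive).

Take M_Y as the redundant. Released structure: two simple spans XY and YZ with a hinge at Y.
Discontinuity in slope at Y on the released structure — sum the simple-span end rotations:
  span XY: triangular load, peak 22: w₀L³/(45EI) = 206.2/EI
  span YZ: point load 30 at a = 3.45: Pab(L + b)/(6LEI) = 236.1/EI
  relative rotation θ_0 = (206.2 + 236.1)/EI = 442.3/EI
A unit hogging moment at Y produces rotation L₁/(3EI) + L₂/(3EI) = 6.333/EI.
Slope continuity at Y: θ_0 = M_Y·6.333/EI, so M_Y = 442.3/6.333 = 69.84 kN·m (hogging).
Span XY, ΣM about X with M_Y applied at Y: R_Y^{XY}·7.5 = 412.5 + 69.84, so R_Y^{XY} = 64.31 kN and R_X = 82.5 − 64.31 = 18.19 kN.

R_X = 18.19 kN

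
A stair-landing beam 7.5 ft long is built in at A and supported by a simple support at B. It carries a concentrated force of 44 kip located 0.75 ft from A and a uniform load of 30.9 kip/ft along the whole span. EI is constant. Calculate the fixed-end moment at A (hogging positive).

Take the reaction at B as the redundant and release it; the primary structure is a cantilever fixed at A.
Deflection at B on the released cantilever, summing each load's contribution:
  point load 44 at a = 0.75: Pa²(3L − a)/(6EI) = 89.72/EI
  UDL 30.9: wL⁴/(8EI) = 12221/EI
  δ_0 = 12311/EI
Flexibility coefficient — unit upward force at B: δ_{BB} = L³/(3EI) = 140.6/EI.
The prop prevents deflection at B: R_B = δ_0/δ_{BB} = 12311/140.6 = 87.54 kip.
Moment equilibrium about A: M_A = Σ(load moments about A) − R_B·L = 902.1 − 87.54×7.5 = 245.5 kip·ft.

M_A = 245.5 kip·ft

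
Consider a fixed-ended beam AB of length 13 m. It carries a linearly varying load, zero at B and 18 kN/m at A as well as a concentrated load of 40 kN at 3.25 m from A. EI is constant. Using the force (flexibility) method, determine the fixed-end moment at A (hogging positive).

Release both end moments; the primary structure is a simply-supported span AB with redundants M_A and M_B.
End rotations of the released simple span under the applied load (×1/EI):
  at A: triangular load, peak 18: w₀L³/(45EI) = 878.8/EI
  at B: triangular load, peak 18: 7w₀L³/(360EI) = 769/EI
  at A: point load 40 at a = 3.25: Pab(L + b)/(6LEI) = 369.7/EI
  at B: point load 40 at a = 3.25: Pab(L + a)/(6LEI) = 264.1/EI
  θ_A0 = 1248/EI,  θ_B0 = 1033/EI
Flexibility coefficients: a unit moment at one end gives L/(3EI) there and L/(6EI) at the far end, so f₁₁ = f₂₂ = 4.333/EI and f₁₂ = f₂₁ = 2.167/EI.
Compatibility — zero rotation at each built-in end:
  4.333 M_A + 2.167 M_B = 1248
  2.167 M_A + 4.333 M_B = 1033
Solving the pair gives M_A = 225.2 kN·m and M_B = 125.8 kN·m (hogging).

M_A = 225.2 kN·m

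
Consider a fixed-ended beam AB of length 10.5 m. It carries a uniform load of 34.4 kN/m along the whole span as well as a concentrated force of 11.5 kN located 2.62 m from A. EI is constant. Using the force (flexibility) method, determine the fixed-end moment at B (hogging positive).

Take the two fixed-end moments M_A, M_B as redundants; the released structure is the simple span AB.
On the primary (simply-supported) span, the end slopes from the loading are:
  at A: UDL 34.4: wL³/(24EI) = 1659/EI
  at B: UDL 34.4: wL³/(24EI) = 1659/EI
  at A: point load 11.5 at a = 2.62: Pab(L + b)/(6LEI) = 69.27/EI
  at B: point load 11.5 at a = 2.62: Pab(L + a)/(6LEI) = 49.44/EI
  θ_A0 = 1729/EI,  θ_B0 = 1709/EI
Flexibility coefficients: a unit moment at one end gives L/(3EI) there and L/(6EI) at the far end, so f₁₁ = f₂₂ = 3.5/EI and f₁₂ = f₂₁ = 1.75/EI.
Compatibility — zero rotation at each built-in end:
  3.5 M_A + 1.75 M_B = 1729
  1.75 M_A + 3.5 M_B = 1709
Solving the pair gives M_A = 333 kN·m and M_B = 321.7 kN·m (hogging).

M_B = 321.7 kN·m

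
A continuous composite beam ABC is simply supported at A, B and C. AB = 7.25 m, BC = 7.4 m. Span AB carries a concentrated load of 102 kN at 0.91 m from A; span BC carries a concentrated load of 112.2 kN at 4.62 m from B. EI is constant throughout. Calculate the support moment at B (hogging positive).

Take M_B as the redundant. Released structure: two simple spans AB and BC with a hinge at B.
Discontinuity in slope at B on the released structure — sum the simple-span end rotations:
  span AB: point load 102 at a = 0.91: Pab(L + a)/(6LEI) = 110.4/EI
  span BC: point load 112.2 at a = 4.62: Pab(L + b)/(6LEI) = 330.4/EI
  relative rotation θ_0 = (110.4 + 330.4)/EI = 440.8/EI
A unit hogging moment at B produces rotation L₁/(3EI) + L₂/(3EI) = 4.883/EI.
Slope continuity at B: θ_0 = M_B·4.883/EI, so M_B = 440.8/4.883 = 90.26 kN·m (hogging).

M_B = 90.26 kN·m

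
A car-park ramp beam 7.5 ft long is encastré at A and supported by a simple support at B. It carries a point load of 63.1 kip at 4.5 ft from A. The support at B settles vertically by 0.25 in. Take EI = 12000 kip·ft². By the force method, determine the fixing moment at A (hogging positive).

Choose R_B as the redundant. The primary structure is the cantilever fixed at A.
Primary-structure tip deflection at B by superposition:
  point load 63.1 at a = 4.5: Pa²(3L − a)/(6EI) = 3833/EI
Flexibility coefficient — unit upward force at B: δ_{BB} = L³/(3EI) = 140.6/EI.
With EI = 12000 kip·ft²: δ_0 = 0.31944 ft and δ_{BB} = 0.011719 ft/kip.
Compatibility — the beam at B must follow the support down by 0.02083 ft: δ_0 − R_B·δ_{BB} = 0.02083, so R_B = (0.31944 − 0.02083)/0.011719 = 25.48 kip.
Moment equilibrium about A: M_A = Σ(load moments about A) − R_B·L = 283.9 − 25.48×7.5 = 92.84 kip·ft.

M_A = 92.84 kip·ft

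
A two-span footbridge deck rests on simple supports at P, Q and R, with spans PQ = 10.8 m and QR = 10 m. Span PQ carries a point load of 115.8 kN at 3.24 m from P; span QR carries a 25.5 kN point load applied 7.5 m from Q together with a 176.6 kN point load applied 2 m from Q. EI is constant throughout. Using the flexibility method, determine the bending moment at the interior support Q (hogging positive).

Take M_Q as the redundant. Released structure: two simple spans PQ and QR with a hinge at Q.
Discontinuity in slope at Q on the released structure — sum the simple-span end rotations:
  span PQ: point load 115.8 at a = 3.24: Pab(L + a)/(6LEI) = 614.6/EI
  span QR: point load 25.5 at a = 7.5: Pab(L + b)/(6LEI) = 99.61/EI
  span QR: point load 176.6 at a = 2: Pab(L + b)/(6LEI) = 847.7/EI
  relative rotation θ_0 = (614.6 + 947.3)/EI = 1562/EI
A unit hogging moment at Q produces rotation L₁/(3EI) + L₂/(3EI) = 6.933/EI.
Compatibility: M_Q·(L₁+L₂)/(3EI) = θ_0, giving M_Q = 225.3 kN·m (hogging).

M_Q = 225.3 kN·m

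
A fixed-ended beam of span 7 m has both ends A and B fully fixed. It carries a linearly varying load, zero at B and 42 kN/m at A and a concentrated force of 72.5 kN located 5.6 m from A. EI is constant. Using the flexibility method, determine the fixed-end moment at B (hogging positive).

Release both end moments; the primary structure is a simply-supported span AB with redundants M_A and M_B.
End rotations of the released simple span under the applied load (×1/EI):
  at A: triangular load, peak 42: w₀L³/(45EI) = 320.1/EI
  at B: triangular load, peak 42: 7w₀L³/(360EI) = 280.1/EI
  at A: point load 72.5 at a = 5.6: Pab(L + b)/(6LEI) = 113.7/EI
  at B: point load 72.5 at a = 5.6: Pab(L + a)/(6LEI) = 170.5/EI
  θ_A0 = 433.8/EI,  θ_B0 = 450.6/EI
Flexibility coefficients: a unit moment at one end gives L/(3EI) there and L/(6EI) at the far end, so f₁₁ = f₂₂ = 2.333/EI and f₁₂ = f₂₁ = 1.167/EI.
Compatibility — zero rotation at each built-in end:
  2.333 M_A + 1.167 M_B = 433.8
  1.167 M_A + 2.333 M_B = 450.6
Solving the pair gives M_A = 119.1 kN·m and M_B = 133.6 kN·m (hogging).

M_B = 133.6 kN·m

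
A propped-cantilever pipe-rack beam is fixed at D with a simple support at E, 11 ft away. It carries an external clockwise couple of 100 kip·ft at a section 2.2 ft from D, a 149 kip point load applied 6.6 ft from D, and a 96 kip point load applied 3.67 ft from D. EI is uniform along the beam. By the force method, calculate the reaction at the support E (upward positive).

Choose R_E as the redundant. The primary structure is the cantilever fixed at D.
Downward deflection at the released point E due to the loads:
  clockwise couple 100 at a = 2.2: M₀a(2L − a)/(2EI) = 2178/EI
  point load 149 at a = 6.6: Pa²(3L − a)/(6EI) = 28558/EI
  point load 96 at a = 3.67: Pa²(3L − a)/(6EI) = 6321/EI
  δ_0 = 37057/EI
Flexibility coefficient — unit upward force at E: δ_{EE} = L³/(3EI) = 443.7/EI.
Compatibility at E: δ_0 − R_E·δ_{EE} = 0, so R_E = 37057/443.7 = 83.52 kip.

R_E = 83.52 kip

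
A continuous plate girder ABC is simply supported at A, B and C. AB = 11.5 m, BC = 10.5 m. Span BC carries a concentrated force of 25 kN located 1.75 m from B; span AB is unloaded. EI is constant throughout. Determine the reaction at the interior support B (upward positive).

Release continuity at B by inserting a hinge; the redundant is the internal moment M_B. The primary structure is two simply-supported spans AB and BC.
End slopes at the hinge B, treating each span as simply supported:
  span BC: point load 25 at a = 1.75: Pab(L + b)/(6LEI) = 117/EI
  relative rotation θ_0 = (0 + 117)/EI = 117/EI
A unit hogging moment at B produces rotation L₁/(3EI) + L₂/(3EI) = 7.333/EI.
Compatibility: M_B·(L₁+L₂)/(3EI) = θ_0, giving M_B = 15.95 kN·m (hogging).
Span AB, ΣM about A with M_B applied at B: R_B^{AB}·11.5 = 0 + 15.95, so R_B^{AB} = 1.387 kN and R_A = 0 − 1.387 = -1.387 kN.
Span BC, ΣM about C: R_B^{BC}·10.5 = 218.8 + 15.95, so R_B^{BC} = 22.35 kN and R_C = 25 − 22.35 = 2.648 kN.
R_B = 1.387 + 22.35 = 23.74 kN.

R_B = 23.74 kN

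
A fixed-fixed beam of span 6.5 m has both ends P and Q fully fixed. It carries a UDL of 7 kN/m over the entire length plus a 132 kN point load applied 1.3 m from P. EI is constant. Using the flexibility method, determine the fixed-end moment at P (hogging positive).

M_P = 134.5 kN·m

Take the two fixed-end moments M_P, M_Q as redundants; the released structure is the simple span PQ.
Simple-span end rotations at P and Q under the given loads:
  at P: UDL 7: wL³/(24EI) = 80.1/EI
  at Q: UDL 7: wL³/(24EI) = 80.1/EI
  at P: point load 132 at a = 1.3: Pab(L + b)/(6LEI) = 267.7/EI
  at Q: point load 132 at a = 1.3: Pab(L + a)/(6LEI) = 178.5/EI
  θ_P0 = 347.8/EI,  θ_Q0 = 258.6/EI
Flexibility coefficients: a unit moment at one end gives L/(3EI) there and L/(6EI) at the far end, so f₁₁ = f₂₂ = 2.167/EI and f₁₂ = f₂₁ = 1.083/EI.
Compatibility — zero rotation at each built-in end:
  2.167 M_P + 1.083 M_Q = 347.8
  1.083 M_P + 2.167 M_Q = 258.6
Solving the pair gives M_P = 134.5 kN·m and M_Q = 52.1 kN·m (hogging).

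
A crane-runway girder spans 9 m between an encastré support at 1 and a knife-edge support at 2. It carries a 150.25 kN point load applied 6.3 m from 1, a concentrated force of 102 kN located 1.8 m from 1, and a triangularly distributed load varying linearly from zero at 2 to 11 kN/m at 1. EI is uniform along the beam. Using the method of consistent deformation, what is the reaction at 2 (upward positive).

R_2 = 100.3 kN

Remove the prop at 2; the released (primary) structure is a cantilever built in at 1.
Deflection at 2 on the released cantilever, summing each load's contribution:
  point load 150.25 at a = 6.3: Pa²(3L − a)/(6EI) = 20574/EI
  point load 102 at a = 1.8: Pa²(3L − a)/(6EI) = 1388/EI
  triangular load, peak 11 at the fixed end: w₀L⁴/(30EI) = 2406/EI
  δ_0 = 24368/EI
Flexibility coefficient — unit upward force at 2: δ_{22} = L³/(3EI) = 243/EI.
Compatibility at 2: δ_0 − R_2·δ_{22} = 0, so R_2 = 24368/243 = 100.3 kN.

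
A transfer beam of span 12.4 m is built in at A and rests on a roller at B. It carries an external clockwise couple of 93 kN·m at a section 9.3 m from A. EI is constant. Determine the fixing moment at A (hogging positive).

M_A = -37.78 kN·m

Choose R_B as the redundant. The primary structure is the cantilever fixed at A.
Primary-structure tip deflection at B by superposition:
  clockwise couple 93 at a = 9.3: M₀a(2L − a)/(2EI) = 6703/EI
Flexibility coefficient — unit upward force at B: δ_{BB} = L³/(3EI) = 635.5/EI.
Compatibility at B: δ_0 − R_B·δ_{BB} = 0, so R_B = 6703/635.5 = 10.55 kN.
Moment equilibrium about A: M_A = Σ(load moments about A) − R_B·L = 93 − 10.55×12.4 = -37.78 kN·m.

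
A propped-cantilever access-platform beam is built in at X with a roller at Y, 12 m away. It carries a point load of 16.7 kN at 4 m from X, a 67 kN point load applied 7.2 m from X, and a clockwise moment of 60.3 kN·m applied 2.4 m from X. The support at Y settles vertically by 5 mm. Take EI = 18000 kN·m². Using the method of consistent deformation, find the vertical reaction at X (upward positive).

Choose R_Y as the redundant. The primary structure is the cantilever fixed at X.
Deflection at Y on the released cantilever, summing each load's contribution:
  point load 16.7 at a = 4: Pa²(3L − a)/(6EI) = 1425/EI
  point load 67 at a = 7.2: Pa²(3L − a)/(6EI) = 16672/EI
  clockwise couple 60.3 at a = 2.4: M₀a(2L − a)/(2EI) = 1563/EI
  δ_0 = 19660/EI
Flexibility coefficient — unit upward force at Y: δ_{YY} = L³/(3EI) = 576/EI.
With EI = 18000 kN·m²: δ_0 = 1.0922 m and δ_{YY} = 0.032 m/kN.
Compatibility — the beam at Y must follow the support down by 0.005 m: δ_0 − R_Y·δ_{YY} = 0.005, so R_Y = (1.0922 − 0.005)/0.032 = 33.98 kN.
Vertical equilibrium: R_X = ΣP − R_Y = 83.7 − 33.98 = 49.72 kN.

R_X = 49.72 kN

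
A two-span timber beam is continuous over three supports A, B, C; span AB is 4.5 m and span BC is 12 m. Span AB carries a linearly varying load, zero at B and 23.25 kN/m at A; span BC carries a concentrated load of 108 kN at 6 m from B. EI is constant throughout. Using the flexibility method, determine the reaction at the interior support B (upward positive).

R_B = 127.7 kN

Release continuity at B by inserting a hinge; the redundant is the internal moment M_B. The primary structure is two simply-supported spans AB and BC.
End slopes at the hinge B, treating each span as simply supported:
  span AB: triangular load, peak 23.25: 7w₀L³/(360EI) = 41.2/EI
  span BC: point load 108 at a = 6: Pab(L + b)/(6LEI) = 972/EI
  relative rotation θ_0 = (41.2 + 972)/EI = 1013/EI
A unit hogging moment at B produces rotation L₁/(3EI) + L₂/(3EI) = 5.5/EI.
Compatibility: M_B·(L₁+L₂)/(3EI) = θ_0, giving M_B = 184.2 kN·m (hogging).
Span AB, ΣM about A with M_B applied at B: R_B^{AB}·4.5 = 78.47 + 184.2, so R_B^{AB} = 58.37 kN and R_A = 52.31 − 58.37 = -6.062 kN.
Span BC, ΣM about C: R_B^{BC}·12 = 648 + 184.2, so R_B^{BC} = 69.35 kN and R_C = 108 − 69.35 = 38.65 kN.
R_B = 58.37 + 69.35 = 127.7 kN.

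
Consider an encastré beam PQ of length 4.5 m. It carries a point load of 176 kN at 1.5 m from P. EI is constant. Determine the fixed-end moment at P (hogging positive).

Take the two fixed-end moments M_P, M_Q as redundants; the released structure is the simple span PQ.
Simple-span end rotations at P and Q under the given loads:
  at P: point load 176 at a = 1.5: Pab(L + b)/(6LEI) = 220/EI
  at Q: point load 176 at a = 1.5: Pab(L + a)/(6LEI) = 176/EI
  θ_P0 = 220/EI,  θ_Q0 = 176/EI
Flexibility coefficients: a unit moment at one end gives L/(3EI) there and L/(6EI) at the far end, so f₁₁ = f₂₂ = 1.5/EI and f₁₂ = f₂₁ = 0.75/EI.
Compatibility — zero rotation at each built-in end:
  1.5 M_P + 0.75 M_Q = 220
  0.75 M_P + 1.5 M_Q = 176
Solving the pair gives M_P = 117.3 kN·m and M_Q = 58.67 kN·m (hogging).

M_P = 117.3 kN·m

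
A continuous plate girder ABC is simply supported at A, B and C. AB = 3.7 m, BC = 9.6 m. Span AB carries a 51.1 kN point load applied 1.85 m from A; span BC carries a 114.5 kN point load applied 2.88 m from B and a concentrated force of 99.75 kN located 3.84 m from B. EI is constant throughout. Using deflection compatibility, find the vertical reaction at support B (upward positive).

R_B = 272 kN

Release continuity at B by inserting a hinge; the redundant is the internal moment M_B. The primary structure is two simply-supported spans AB and BC.
End slopes at the hinge B, treating each span as simply supported:
  span AB: point load 51.1 at a = 1.85: Pab(L + a)/(6LEI) = 43.72/EI
  span BC: point load 114.5 at a = 2.88: Pab(L + b)/(6LEI) = 627.9/EI
  span BC: point load 99.75 at a = 3.84: Pab(L + b)/(6LEI) = 588.3/EI
  relative rotation θ_0 = (43.72 + 1216)/EI = 1260/EI
A unit hogging moment at B produces rotation L₁/(3EI) + L₂/(3EI) = 4.433/EI.
Slope continuity at B: θ_0 = M_B·4.433/EI, so M_B = 1260/4.433 = 284.2 kN·m (hogging).
Span AB, ΣM about A with M_B applied at B: R_B^{AB}·3.7 = 94.53 + 284.2, so R_B^{AB} = 102.4 kN and R_A = 51.1 − 102.4 = -51.26 kN.
Span BC, ΣM about C: R_B^{BC}·9.6 = 1344 + 284.2, so R_B^{BC} = 169.6 kN and R_C = 214.2 − 169.6 = 44.65 kN.
R_B = 102.4 + 169.6 = 272 kN.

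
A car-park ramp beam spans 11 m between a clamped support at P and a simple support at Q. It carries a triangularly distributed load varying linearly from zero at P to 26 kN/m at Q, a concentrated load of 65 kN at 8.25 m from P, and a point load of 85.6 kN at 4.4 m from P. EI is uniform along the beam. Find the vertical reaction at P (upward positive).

Release the roller at Q. Primary structure: cantilever fixed at P.
Primary-structure tip deflection at Q by superposition:
  triangular load, peak 26 at the free end: 11w₀L⁴/(120EI) = 34894/EI
  point load 65 at a = 8.25: Pa²(3L − a)/(6EI) = 18249/EI
  point load 85.6 at a = 4.4: Pa²(3L − a)/(6EI) = 7899/EI
  δ_0 = 61043/EI
Tip deflection under a unit load at Q: L³/(3EI) = 443.7/EI.
The prop prevents deflection at Q: R_Q = δ_0/δ_{QQ} = 61043/443.7 = 137.6 kN.
Vertical equilibrium: R_P = ΣP − R_Q = 293.6 − 137.6 = 156 kN.

R_P = 156 kN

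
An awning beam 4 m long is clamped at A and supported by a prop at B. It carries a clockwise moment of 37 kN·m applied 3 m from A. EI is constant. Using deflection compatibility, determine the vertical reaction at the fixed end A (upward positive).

R_A = -13.01 kN

Remove the prop at B; the released (primary) structure is a cantilever built in at A.
Free-end deflection of the primary structure under the applied loading (downward +):
  clockwise couple 37 at a = 3: M₀a(2L − a)/(2EI) = 277.5/EI
Tip deflection under a unit load at B: L³/(3EI) = 21.33/EI.
The prop prevents deflection at B: R_B = δ_0/δ_{BB} = 277.5/21.33 = 13.01 kN.
Vertical equilibrium: R_A = ΣP − R_B = 0 − 13.01 = -13.01 kN.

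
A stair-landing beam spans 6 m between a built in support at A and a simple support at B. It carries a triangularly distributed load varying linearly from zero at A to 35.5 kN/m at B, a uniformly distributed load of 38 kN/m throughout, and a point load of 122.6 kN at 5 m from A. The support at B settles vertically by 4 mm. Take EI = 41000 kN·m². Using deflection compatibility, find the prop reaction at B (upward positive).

R_B = 234 kN

Choose R_B as the redundant. The primary structure is the cantilever fixed at A.
Free-end deflection of the primary structure under the applied loading (downward +):
  triangular load, peak 35.5 at the free end: 11w₀L⁴/(120EI) = 4217/EI
  UDL 38: wL⁴/(8EI) = 6156/EI
  point load 122.6 at a = 5: Pa²(3L − a)/(6EI) = 6641/EI
  δ_0 = 17014/EI
Flexibility coefficient — unit upward force at B: δ_{BB} = L³/(3EI) = 72/EI.
With EI = 41000 kN·m²: δ_0 = 0.41498 m and δ_{BB} = 0.001756 m/kN.
Compatibility — the beam at B must follow the support down by 0.004 m: δ_0 − R_B·δ_{BB} = 0.004, so R_B = (0.41498 − 0.004)/0.001756 = 234 kN.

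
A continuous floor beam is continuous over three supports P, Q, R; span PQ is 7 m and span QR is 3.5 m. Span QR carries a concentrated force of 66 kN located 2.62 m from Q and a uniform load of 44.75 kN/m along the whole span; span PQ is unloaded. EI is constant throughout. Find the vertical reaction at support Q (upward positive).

Insert a hinge at Q; M_Q is the redundant, and each span becomes simply supported.
Rotations at Q on the released spans (each span's end-slope, ×1/EI):
  span QR: point load 66 at a = 2.62: Pab(L + b)/(6LEI) = 31.74/EI
  span QR: UDL 44.75: wL³/(24EI) = 79.94/EI
  relative rotation θ_0 = (0 + 111.7)/EI = 111.7/EI
A unit hogging moment at Q produces rotation L₁/(3EI) + L₂/(3EI) = 3.5/EI.
Slope continuity at Q: θ_0 = M_Q·3.5/EI, so M_Q = 111.7/3.5 = 31.91 kN·m (hogging).
Span PQ, ΣM about P with M_Q applied at Q: R_Q^{PQ}·7 = 0 + 31.91, so R_Q^{PQ} = 4.558 kN and R_P = 0 − 4.558 = -4.558 kN.
Span QR, ΣM about R: R_Q^{QR}·3.5 = 332.2 + 31.91, so R_Q^{QR} = 104 kN and R_R = 222.6 − 104 = 118.6 kN.
R_Q = 4.558 + 104 = 108.6 kN.

R_Q = 108.6 kN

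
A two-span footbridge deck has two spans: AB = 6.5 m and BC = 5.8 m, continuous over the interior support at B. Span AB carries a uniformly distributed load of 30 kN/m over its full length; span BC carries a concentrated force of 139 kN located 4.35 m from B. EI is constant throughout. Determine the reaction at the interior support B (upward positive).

R_B = 174.1 kN

Take M_B as the redundant. Released structure: two simple spans AB and BC with a hinge at B.
Discontinuity in slope at B on the released structure — sum the simple-span end rotations:
  span AB: UDL 30: wL³/(24EI) = 343.3/EI
  span BC: point load 139 at a = 4.35: Pab(L + b)/(6LEI) = 182.7/EI
  relative rotation θ_0 = (343.3 + 182.7)/EI = 525.9/EI
A unit hogging moment at B produces rotation L₁/(3EI) + L₂/(3EI) = 4.1/EI.
Compatibility: M_B·(L₁+L₂)/(3EI) = θ_0, giving M_B = 128.3 kN·m (hogging).
Span AB, ΣM about A with M_B applied at B: R_B^{AB}·6.5 = 633.8 + 128.3, so R_B^{AB} = 117.2 kN and R_A = 195 − 117.2 = 77.77 kN.
Span BC, ΣM about C: R_B^{BC}·5.8 = 201.6 + 128.3, so R_B^{BC} = 56.87 kN and R_C = 139 − 56.87 = 82.13 kN.
R_B = 117.2 + 56.87 = 174.1 kN.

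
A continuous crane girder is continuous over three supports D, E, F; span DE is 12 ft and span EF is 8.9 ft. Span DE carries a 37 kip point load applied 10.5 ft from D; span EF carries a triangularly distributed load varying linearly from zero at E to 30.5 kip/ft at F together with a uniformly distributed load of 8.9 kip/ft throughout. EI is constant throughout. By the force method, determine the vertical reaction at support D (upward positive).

Take M_E as the redundant. Released structure: two simple spans DE and EF with a hinge at E.
Discontinuity in slope at E on the released structure — sum the simple-span end rotations:
  span DE: point load 37 at a = 10.5: Pab(L + a)/(6LEI) = 182.1/EI
  span EF: triangular load, peak 30.5: 7w₀L³/(360EI) = 418.1/EI
  span EF: UDL 8.9: wL³/(24EI) = 261.4/EI
  relative rotation θ_0 = (182.1 + 679.5)/EI = 861.6/EI
A unit hogging moment at E produces rotation L₁/(3EI) + L₂/(3EI) = 6.967/EI.
Slope continuity at E: θ_0 = M_E·6.967/EI, so M_E = 861.6/6.967 = 123.7 kip·ft (hogging).
Span DE, ΣM about D with M_E applied at E: R_E^{DE}·12 = 388.5 + 123.7, so R_E^{DE} = 42.68 kip and R_D = 37 − 42.68 = -5.681 kip.

R_D = -5.681 kip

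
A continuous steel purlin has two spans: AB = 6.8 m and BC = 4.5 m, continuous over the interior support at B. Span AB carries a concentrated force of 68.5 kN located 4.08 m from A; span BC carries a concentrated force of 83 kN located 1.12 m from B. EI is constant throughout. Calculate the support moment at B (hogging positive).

M_B = 78.16 kN·m

Release continuity at B by inserting a hinge; the redundant is the internal moment M_B. The primary structure is two simply-supported spans AB and BC.
Rotations at B on the released spans (each span's end-slope, ×1/EI):
  span AB: point load 68.5 at a = 4.08: Pab(L + a)/(6LEI) = 202.7/EI
  span BC: point load 83 at a = 1.12: Pab(L + b)/(6LEI) = 91.7/EI
  relative rotation θ_0 = (202.7 + 91.7)/EI = 294.4/EI
A unit hogging moment at B produces rotation L₁/(3EI) + L₂/(3EI) = 3.767/EI.
Compatibility: M_B·(L₁+L₂)/(3EI) = θ_0, giving M_B = 78.16 kN·m (hogging).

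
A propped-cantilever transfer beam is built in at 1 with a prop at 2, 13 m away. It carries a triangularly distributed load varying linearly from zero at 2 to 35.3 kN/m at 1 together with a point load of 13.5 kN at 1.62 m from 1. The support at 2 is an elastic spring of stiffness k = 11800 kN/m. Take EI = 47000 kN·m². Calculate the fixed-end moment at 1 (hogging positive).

Choose R_2 as the redundant. The primary structure is the cantilever fixed at 1.
Deflection at 2 on the released cantilever, summing each load's contribution:
  triangular load, peak 35.3 at the fixed end: w₀L⁴/(30EI) = 33607/EI
  point load 13.5 at a = 1.62: Pa²(3L − a)/(6EI) = 220.7/EI
  δ_0 = 33828/EI
Flexibility coefficient — unit upward force at 2: δ_{22} = L³/(3EI) = 732.3/EI.
With EI = 47000 kN·m²: δ_0 = 0.71973 m and δ_{22} = 0.015582 m/kN.
Compatibility — the spring shortens by R_2/k under the reaction it provides: δ_0 − R_2·δ_{22} = R_2/k. With 1/k = 0.000085 m/kN, R_2 = δ_0 / (δ_{22} + 1/k) = 0.71973 / (0.015582 + 0.000085) = 45.94 kN.
Moment equilibrium about 1: M_1 = Σ(load moments about 1) − R_2·L = 1016 − 45.94×13 = 418.9 kN·m.

M_1 = 418.9 kN·m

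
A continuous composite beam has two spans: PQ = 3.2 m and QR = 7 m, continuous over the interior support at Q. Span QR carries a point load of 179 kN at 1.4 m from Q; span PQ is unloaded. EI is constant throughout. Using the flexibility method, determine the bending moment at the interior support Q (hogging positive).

Release continuity at Q by inserting a hinge; the redundant is the internal moment M_Q. The primary structure is two simply-supported spans PQ and QR.
End slopes at the hinge Q, treating each span as simply supported:
  span QR: point load 179 at a = 1.4: Pab(L + b)/(6LEI) = 421/EI
  relative rotation θ_0 = (0 + 421)/EI = 421/EI
A unit hogging moment at Q produces rotation L₁/(3EI) + L₂/(3EI) = 3.4/EI.
Slope continuity at Q: θ_0 = M_Q·3.4/EI, so M_Q = 421/3.4 = 123.8 kN·m (hogging).

M_Q = 123.8 kN·m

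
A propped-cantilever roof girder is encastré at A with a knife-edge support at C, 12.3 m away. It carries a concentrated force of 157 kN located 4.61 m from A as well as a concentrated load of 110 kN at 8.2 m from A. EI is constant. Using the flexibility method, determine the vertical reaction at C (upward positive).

Take the reaction at C as the redundant and release it; the primary structure is a cantilever fixed at A.
Free-end deflection of the primary structure under the applied loading (downward +):
  point load 157 at a = 4.61: Pa²(3L − a)/(6EI) = 17956/EI
  point load 110 at a = 8.2: Pa²(3L − a)/(6EI) = 35379/EI
  δ_0 = 53336/EI
Flexibility coefficient — unit upward force at C: δ_{CC} = L³/(3EI) = 620.3/EI.
The prop prevents deflection at C: R_C = δ_0/δ_{CC} = 53336/620.3 = 85.99 kN.

R_C = 85.99 kN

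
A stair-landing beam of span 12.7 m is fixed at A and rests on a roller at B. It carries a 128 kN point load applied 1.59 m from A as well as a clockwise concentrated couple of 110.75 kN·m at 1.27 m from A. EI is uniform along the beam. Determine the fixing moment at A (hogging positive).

Remove the prop at B; the released (primary) structure is a cantilever built in at A.
Free-end deflection of the primary structure under the applied loading (downward +):
  point load 128 at a = 1.59: Pa²(3L − a)/(6EI) = 1969/EI
  clockwise couple 110.75 at a = 1.27: M₀a(2L − a)/(2EI) = 1697/EI
  δ_0 = 3666/EI
Tip deflection under a unit load at B: L³/(3EI) = 682.8/EI.
Compatibility at B: δ_0 − R_B·δ_{BB} = 0, so R_B = 3666/682.8 = 5.369 kN.
Moment equilibrium about A: M_A = Σ(load moments about A) − R_B·L = 314.3 − 5.369×12.7 = 246.1 kN·m.

M_A = 246.1 kN·m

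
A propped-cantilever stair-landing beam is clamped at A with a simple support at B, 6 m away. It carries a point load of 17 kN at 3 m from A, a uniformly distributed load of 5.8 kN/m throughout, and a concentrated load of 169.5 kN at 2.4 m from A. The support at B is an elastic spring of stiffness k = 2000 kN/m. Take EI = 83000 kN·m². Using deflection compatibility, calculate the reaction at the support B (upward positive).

Choose R_B as the redundant. The primary structure is the cantilever fixed at A.
Primary-structure tip deflection at B by superposition:
  point load 17 at a = 3: Pa²(3L − a)/(6EI) = 382.5/EI
  UDL 5.8: wL⁴/(8EI) = 939.6/EI
  point load 169.5 at a = 2.4: Pa²(3L − a)/(6EI) = 2538/EI
  δ_0 = 3861/EI
Flexibility coefficient — unit upward force at B: δ_{BB} = L³/(3EI) = 72/EI.
With EI = 83000 kN·m²: δ_0 = 0.046512 m and δ_{BB} = 0.000867 m/kN.
Compatibility — the spring shortens by R_B/k under the reaction it provides: δ_0 − R_B·δ_{BB} = R_B/k. With 1/k = 0.0005 m/kN, R_B = δ_0 / (δ_{BB} + 1/k) = 0.046512 / (0.000867 + 0.0005) = 34.01 kN.

R_B = 34.01 kN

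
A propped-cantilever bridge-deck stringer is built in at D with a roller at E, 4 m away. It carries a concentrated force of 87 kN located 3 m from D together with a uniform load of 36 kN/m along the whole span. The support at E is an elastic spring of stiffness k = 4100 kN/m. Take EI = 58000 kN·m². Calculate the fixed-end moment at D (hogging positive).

Take the reaction at E as the redundant and release it; the primary structure is a cantilever fixed at D.
Free-end deflection of the primary structure under the applied loading (downward +):
  point load 87 at a = 3: Pa²(3L − a)/(6EI) = 1174/EI
  UDL 36: wL⁴/(8EI) = 1152/EI
  δ_0 = 2326/EI
Tip deflection under a unit load at E: L³/(3EI) = 21.33/EI.
With EI = 58000 kN·m²: δ_0 = 0.040112 m and δ_{EE} = 0.000368 m/kN.
Compatibility — the spring shortens by R_E/k under the reaction it provides: δ_0 − R_E·δ_{EE} = R_E/k. With 1/k = 0.000244 m/kN, R_E = δ_0 / (δ_{EE} + 1/k) = 0.040112 / (0.000368 + 0.000244) = 65.57 kN.
Moment equilibrium about D: M_D = Σ(load moments about D) − R_E·L = 549 − 65.57×4 = 286.7 kN·m.

M_D = 286.7 kN·m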